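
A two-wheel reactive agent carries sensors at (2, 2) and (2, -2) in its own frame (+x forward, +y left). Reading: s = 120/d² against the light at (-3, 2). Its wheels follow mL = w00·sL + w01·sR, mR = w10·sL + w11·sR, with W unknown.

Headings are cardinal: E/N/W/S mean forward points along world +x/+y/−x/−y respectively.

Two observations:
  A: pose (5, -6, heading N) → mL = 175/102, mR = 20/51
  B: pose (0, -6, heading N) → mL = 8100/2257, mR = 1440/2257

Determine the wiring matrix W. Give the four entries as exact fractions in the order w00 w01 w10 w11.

1/2 1 1/2 -1/2

obs A: pose=(5,-6,N) → sL=5/3, sR=15/17, mL=175/102, mR=20/51
obs B: pose=(0,-6,N) → sL=120/37, sR=120/61, mL=8100/2257, mR=1440/2257
sensor matrix S = [[5/3, 15/17], [120/37, 120/61]]; det S = 16000/38369
solve [mL_A; mL_B] = S·[w00; w01] and [mR_A; mR_B] = S·[w10; w11]:
  w00 = 1/2, w01 = 1, w10 = 1/2, w11 = -1/2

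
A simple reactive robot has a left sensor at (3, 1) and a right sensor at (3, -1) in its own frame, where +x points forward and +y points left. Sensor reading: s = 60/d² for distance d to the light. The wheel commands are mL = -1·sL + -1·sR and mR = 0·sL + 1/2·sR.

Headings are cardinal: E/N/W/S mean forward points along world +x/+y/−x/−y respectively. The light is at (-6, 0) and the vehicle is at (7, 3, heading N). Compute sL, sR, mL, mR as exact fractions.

left sensor world pos  = (6, 6); dL² = 180
right sensor world pos = (8, 6); dR² = 232
sL = 60/180 = 1/3
sR = 60/232 = 15/58
mL = -1·sL + -1·sR = -103/174
mR = 0·sL + 1/2·sR = 15/116

1/3 15/58 -103/174 15/116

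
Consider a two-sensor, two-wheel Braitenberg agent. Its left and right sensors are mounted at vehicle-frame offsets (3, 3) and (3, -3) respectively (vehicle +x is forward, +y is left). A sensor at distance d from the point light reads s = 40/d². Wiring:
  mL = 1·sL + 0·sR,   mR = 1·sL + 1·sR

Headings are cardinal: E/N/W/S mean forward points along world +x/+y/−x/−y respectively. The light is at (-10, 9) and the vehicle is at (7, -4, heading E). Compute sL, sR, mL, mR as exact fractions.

2/25 5/82 2/25 289/2050

left sensor world pos  = (10, -1); dL² = 500
right sensor world pos = (10, -7); dR² = 656
sL = 40/500 = 2/25
sR = 40/656 = 5/82
mL = 1·sL + 0·sR = 2/25
mR = 1·sL + 1·sR = 289/2050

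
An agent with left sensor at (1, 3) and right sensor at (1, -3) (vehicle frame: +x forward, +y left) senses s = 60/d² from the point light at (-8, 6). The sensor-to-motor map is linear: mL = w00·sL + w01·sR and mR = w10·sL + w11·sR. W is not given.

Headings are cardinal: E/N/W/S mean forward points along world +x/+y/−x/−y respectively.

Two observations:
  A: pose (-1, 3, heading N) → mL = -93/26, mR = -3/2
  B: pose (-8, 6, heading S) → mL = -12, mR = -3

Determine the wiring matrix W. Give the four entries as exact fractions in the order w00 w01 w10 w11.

obs A: pose=(-1,3,N) → sL=3, sR=15/26, mL=-93/26, mR=-3/2
obs B: pose=(-8,6,S) → sL=6, sR=6, mL=-12, mR=-3
sensor matrix S = [[3, 15/26], [6, 6]]; det S = 189/13
solve [mL_A; mL_B] = S·[w00; w01] and [mR_A; mR_B] = S·[w10; w11]:
  w00 = -1, w01 = -1, w10 = -1/2, w11 = 0

-1 -1 -1/2 0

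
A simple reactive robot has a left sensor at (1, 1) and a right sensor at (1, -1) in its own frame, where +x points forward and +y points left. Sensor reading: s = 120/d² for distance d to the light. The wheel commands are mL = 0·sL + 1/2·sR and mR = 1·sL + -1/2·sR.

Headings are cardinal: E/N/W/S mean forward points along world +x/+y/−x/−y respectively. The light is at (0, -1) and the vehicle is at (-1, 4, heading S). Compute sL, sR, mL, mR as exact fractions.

left sensor world pos  = (0, 3); dL² = 16
right sensor world pos = (-2, 3); dR² = 20
sL = 120/16 = 15/2
sR = 120/20 = 6
mL = 0·sL + 1/2·sR = 3
mR = 1·sL + -1/2·sR = 9/2

15/2 6 3 9/2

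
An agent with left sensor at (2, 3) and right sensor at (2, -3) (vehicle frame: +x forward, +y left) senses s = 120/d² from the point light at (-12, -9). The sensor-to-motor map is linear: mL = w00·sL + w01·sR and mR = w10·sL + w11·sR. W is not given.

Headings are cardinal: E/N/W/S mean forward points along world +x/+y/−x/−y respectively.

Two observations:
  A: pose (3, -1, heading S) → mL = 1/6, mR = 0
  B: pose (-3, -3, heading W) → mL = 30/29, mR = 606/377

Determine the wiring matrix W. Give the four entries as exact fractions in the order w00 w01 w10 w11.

1/2 0 1 -1/2

obs A: pose=(3,-1,S) → sL=1/3, sR=2/3, mL=1/6, mR=0
obs B: pose=(-3,-3,W) → sL=60/29, sR=12/13, mL=30/29, mR=606/377
sensor matrix S = [[1/3, 2/3], [60/29, 12/13]]; det S = -404/377
solve [mL_A; mL_B] = S·[w00; w01] and [mR_A; mR_B] = S·[w10; w11]:
  w00 = 1/2, w01 = 0, w10 = 1, w11 = -1/2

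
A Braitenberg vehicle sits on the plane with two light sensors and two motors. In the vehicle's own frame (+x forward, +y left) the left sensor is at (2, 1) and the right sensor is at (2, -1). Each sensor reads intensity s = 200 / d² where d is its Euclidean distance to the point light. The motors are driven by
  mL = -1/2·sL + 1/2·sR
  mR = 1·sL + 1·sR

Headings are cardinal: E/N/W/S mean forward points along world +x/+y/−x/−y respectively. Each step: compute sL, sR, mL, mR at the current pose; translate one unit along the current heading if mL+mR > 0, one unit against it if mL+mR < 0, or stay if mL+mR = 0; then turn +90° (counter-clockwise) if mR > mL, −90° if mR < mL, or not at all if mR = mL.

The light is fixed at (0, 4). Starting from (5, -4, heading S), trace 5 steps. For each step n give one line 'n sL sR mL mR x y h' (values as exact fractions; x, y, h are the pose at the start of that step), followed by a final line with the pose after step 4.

0 25/17 50/29 125/986 1575/493 5 -4 S
1 200/113 200/149 -3600/16837 52400/16837 5 -5 E
2 100/37 100/49 -600/1813 8600/1813 6 -5 N
3 200/97 40/13 640/1261 6480/1261 6 -4 W
4 25/17 50/29 125/986 1575/493 5 -4 S
final 5 -5 E

n=0: pose=(5,-4,S); sL=25/17, sR=50/29; mL=125/986, mR=1575/493; mL+mR=3275/986 → advance +1; mR−mL=3025/986 → turn +1·90°
n=1: pose=(5,-5,E); sL=200/113, sR=200/149; mL=-3600/16837, mR=52400/16837; mL+mR=48800/16837 → advance +1; mR−mL=56000/16837 → turn +1·90°
n=2: pose=(6,-5,N); sL=100/37, sR=100/49; mL=-600/1813, mR=8600/1813; mL+mR=8000/1813 → advance +1; mR−mL=9200/1813 → turn +1·90°
n=3: pose=(6,-4,W); sL=200/97, sR=40/13; mL=640/1261, mR=6480/1261; mL+mR=7120/1261 → advance +1; mR−mL=5840/1261 → turn +1·90°
n=4: pose=(5,-4,S); sL=25/17, sR=50/29; mL=125/986, mR=1575/493; mL+mR=3275/986 → advance +1; mR−mL=3025/986 → turn +1·90°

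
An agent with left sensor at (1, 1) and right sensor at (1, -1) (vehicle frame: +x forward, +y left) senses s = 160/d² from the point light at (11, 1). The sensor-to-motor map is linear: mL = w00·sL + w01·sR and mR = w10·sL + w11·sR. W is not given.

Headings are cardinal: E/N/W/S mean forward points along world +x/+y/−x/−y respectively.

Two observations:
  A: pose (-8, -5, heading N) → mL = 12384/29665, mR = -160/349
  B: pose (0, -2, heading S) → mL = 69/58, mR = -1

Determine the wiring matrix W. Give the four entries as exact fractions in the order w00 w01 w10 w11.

obs A: pose=(-8,-5,N) → sL=32/85, sR=160/349, mL=12384/29665, mR=-160/349
obs B: pose=(0,-2,S) → sL=40/29, sR=1, mL=69/58, mR=-1
sensor matrix S = [[32/85, 160/349], [40/29, 1]]; det S = -220128/860285
solve [mL_A; mL_B] = S·[w00; w01] and [mR_A; mR_B] = S·[w10; w11]:
  w00 = 1/2, w01 = 1/2, w10 = 0, w11 = -1

1/2 1/2 0 -1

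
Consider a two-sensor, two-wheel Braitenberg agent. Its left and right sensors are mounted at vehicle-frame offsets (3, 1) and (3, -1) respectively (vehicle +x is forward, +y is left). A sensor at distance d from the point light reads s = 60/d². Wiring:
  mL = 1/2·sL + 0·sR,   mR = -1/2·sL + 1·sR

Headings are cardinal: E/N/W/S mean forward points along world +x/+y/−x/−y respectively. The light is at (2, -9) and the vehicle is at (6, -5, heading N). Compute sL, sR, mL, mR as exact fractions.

left sensor world pos  = (5, -2); dL² = 58
right sensor world pos = (7, -2); dR² = 74
sL = 60/58 = 30/29
sR = 60/74 = 30/37
mL = 1/2·sL + 0·sR = 15/29
mR = -1/2·sL + 1·sR = 315/1073

30/29 30/37 15/29 315/1073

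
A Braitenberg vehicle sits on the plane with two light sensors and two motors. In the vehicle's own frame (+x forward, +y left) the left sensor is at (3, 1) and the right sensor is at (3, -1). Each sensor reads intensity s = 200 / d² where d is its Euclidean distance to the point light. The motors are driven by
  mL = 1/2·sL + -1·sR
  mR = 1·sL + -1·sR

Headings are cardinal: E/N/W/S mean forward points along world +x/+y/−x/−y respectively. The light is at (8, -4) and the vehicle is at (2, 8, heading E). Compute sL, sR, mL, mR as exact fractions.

left sensor world pos  = (5, 9); dL² = 178
right sensor world pos = (5, 7); dR² = 130
sL = 200/178 = 100/89
sR = 200/130 = 20/13
mL = 1/2·sL + -1·sR = -1130/1157
mR = 1·sL + -1·sR = -480/1157

100/89 20/13 -1130/1157 -480/1157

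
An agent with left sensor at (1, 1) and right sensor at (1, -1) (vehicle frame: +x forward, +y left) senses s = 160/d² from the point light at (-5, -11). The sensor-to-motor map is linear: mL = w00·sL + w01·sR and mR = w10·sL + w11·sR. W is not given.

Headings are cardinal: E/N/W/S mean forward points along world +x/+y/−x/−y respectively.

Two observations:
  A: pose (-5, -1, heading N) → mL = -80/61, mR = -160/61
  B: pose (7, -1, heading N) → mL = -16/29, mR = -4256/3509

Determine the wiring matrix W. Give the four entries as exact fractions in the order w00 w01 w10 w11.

0 -1 -1 -1

obs A: pose=(-5,-1,N) → sL=80/61, sR=80/61, mL=-80/61, mR=-160/61
obs B: pose=(7,-1,N) → sL=80/121, sR=16/29, mL=-16/29, mR=-4256/3509
sensor matrix S = [[80/61, 80/61], [80/121, 16/29]]; det S = -30720/214049
solve [mL_A; mL_B] = S·[w00; w01] and [mR_A; mR_B] = S·[w10; w11]:
  w00 = 0, w01 = -1, w10 = -1, w11 = -1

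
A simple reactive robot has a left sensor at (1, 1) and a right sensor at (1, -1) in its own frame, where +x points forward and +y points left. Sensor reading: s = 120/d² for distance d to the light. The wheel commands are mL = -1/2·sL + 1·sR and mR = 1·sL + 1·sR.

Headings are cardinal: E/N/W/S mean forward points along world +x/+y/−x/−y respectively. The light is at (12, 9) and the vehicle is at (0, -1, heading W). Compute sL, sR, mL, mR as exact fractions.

left sensor world pos  = (-1, -2); dL² = 290
right sensor world pos = (-1, 0); dR² = 250
sL = 120/290 = 12/29
sR = 120/250 = 12/25
mL = -1/2·sL + 1·sR = 198/725
mR = 1·sL + 1·sR = 648/725

12/29 12/25 198/725 648/725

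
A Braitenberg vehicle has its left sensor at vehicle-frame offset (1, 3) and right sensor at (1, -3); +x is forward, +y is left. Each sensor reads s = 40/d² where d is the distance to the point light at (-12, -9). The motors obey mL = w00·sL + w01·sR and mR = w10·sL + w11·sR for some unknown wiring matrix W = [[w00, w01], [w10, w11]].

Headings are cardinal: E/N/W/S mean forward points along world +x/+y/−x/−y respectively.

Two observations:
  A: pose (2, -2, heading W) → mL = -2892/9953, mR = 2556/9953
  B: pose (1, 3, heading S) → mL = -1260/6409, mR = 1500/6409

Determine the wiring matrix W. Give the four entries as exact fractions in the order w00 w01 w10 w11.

-1 -1/2 1/2 1

obs A: pose=(2,-2,W) → sL=8/37, sR=40/269, mL=-2892/9953, mR=2556/9953
obs B: pose=(1,3,S) → sL=40/377, sR=40/221, mL=-1260/6409, mR=1500/6409
sensor matrix S = [[8/37, 40/269], [40/377, 40/221]]; det S = 1489920/63788777
solve [mL_A; mL_B] = S·[w00; w01] and [mR_A; mR_B] = S·[w10; w11]:
  w00 = -1, w01 = -1/2, w10 = 1/2, w11 = 1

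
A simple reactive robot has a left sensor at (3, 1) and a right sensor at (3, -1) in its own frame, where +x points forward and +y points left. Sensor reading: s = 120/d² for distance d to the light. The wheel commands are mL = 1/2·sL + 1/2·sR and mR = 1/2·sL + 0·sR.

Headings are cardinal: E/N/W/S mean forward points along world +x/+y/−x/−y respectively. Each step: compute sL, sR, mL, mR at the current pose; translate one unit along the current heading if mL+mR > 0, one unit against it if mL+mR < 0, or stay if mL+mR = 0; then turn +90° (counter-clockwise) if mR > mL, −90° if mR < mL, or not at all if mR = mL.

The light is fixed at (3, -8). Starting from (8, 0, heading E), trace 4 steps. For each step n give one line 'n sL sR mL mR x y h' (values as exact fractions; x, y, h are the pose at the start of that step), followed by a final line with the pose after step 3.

0 24/29 120/113 3096/3277 12/29 8 0 E
1 60/37 12/5 372/185 30/37 9 0 S
2 8/3 120/73 472/219 4/3 9 -1 W
3 30/29 15/17 945/986 15/29 8 -1 N
final 8 0 E

n=0: pose=(8,0,E); sL=24/29, sR=120/113; mL=3096/3277, mR=12/29; mL+mR=4452/3277 → advance +1; mR−mL=-60/113 → turn -1·90°
n=1: pose=(9,0,S); sL=60/37, sR=12/5; mL=372/185, mR=30/37; mL+mR=522/185 → advance +1; mR−mL=-6/5 → turn -1·90°
n=2: pose=(9,-1,W); sL=8/3, sR=120/73; mL=472/219, mR=4/3; mL+mR=764/219 → advance +1; mR−mL=-60/73 → turn -1·90°
n=3: pose=(8,-1,N); sL=30/29, sR=15/17; mL=945/986, mR=15/29; mL+mR=1455/986 → advance +1; mR−mL=-15/34 → turn -1·90°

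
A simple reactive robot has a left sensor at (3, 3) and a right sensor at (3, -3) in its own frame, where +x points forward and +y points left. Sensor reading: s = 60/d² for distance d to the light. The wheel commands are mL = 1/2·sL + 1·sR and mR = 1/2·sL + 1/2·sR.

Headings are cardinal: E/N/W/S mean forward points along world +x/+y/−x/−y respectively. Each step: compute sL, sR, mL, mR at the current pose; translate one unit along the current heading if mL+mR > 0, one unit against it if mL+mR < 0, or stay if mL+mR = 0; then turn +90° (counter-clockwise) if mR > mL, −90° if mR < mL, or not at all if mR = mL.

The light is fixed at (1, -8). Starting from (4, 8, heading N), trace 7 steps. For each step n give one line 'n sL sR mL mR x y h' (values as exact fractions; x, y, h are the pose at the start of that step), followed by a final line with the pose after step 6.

n=0: pose=(4,8,N); sL=60/361, sR=60/397; mL=33570/143317, mR=22740/143317; mL+mR=56310/143317 → advance +1; mR−mL=-30/397 → turn -1·90°
n=1: pose=(4,9,E); sL=15/109, sR=15/58; mL=1035/3161, mR=2505/12644; mL+mR=6645/12644 → advance +1; mR−mL=-15/116 → turn -1·90°
n=2: pose=(5,9,S); sL=12/49, sR=60/197; mL=4122/9653, mR=2652/9653; mL+mR=6774/9653 → advance +1; mR−mL=-30/197 → turn -1·90°
n=3: pose=(5,8,W); sL=6/17, sR=30/181; mL=1053/3077, mR=798/3077; mL+mR=1851/3077 → advance +1; mR−mL=-15/181 → turn -1·90°
n=4: pose=(4,8,N); sL=60/361, sR=60/397; mL=33570/143317, mR=22740/143317; mL+mR=56310/143317 → advance +1; mR−mL=-30/397 → turn -1·90°
n=5: pose=(4,9,E); sL=15/109, sR=15/58; mL=1035/3161, mR=2505/12644; mL+mR=6645/12644 → advance +1; mR−mL=-15/116 → turn -1·90°
n=6: pose=(5,9,S); sL=12/49, sR=60/197; mL=4122/9653, mR=2652/9653; mL+mR=6774/9653 → advance +1; mR−mL=-30/197 → turn -1·90°

0 60/361 60/397 33570/143317 22740/143317 4 8 N
1 15/109 15/58 1035/3161 2505/12644 4 9 E
2 12/49 60/197 4122/9653 2652/9653 5 9 S
3 6/17 30/181 1053/3077 798/3077 5 8 W
4 60/361 60/397 33570/143317 22740/143317 4 8 N
5 15/109 15/58 1035/3161 2505/12644 4 9 E
6 12/49 60/197 4122/9653 2652/9653 5 9 S
final 5 8 W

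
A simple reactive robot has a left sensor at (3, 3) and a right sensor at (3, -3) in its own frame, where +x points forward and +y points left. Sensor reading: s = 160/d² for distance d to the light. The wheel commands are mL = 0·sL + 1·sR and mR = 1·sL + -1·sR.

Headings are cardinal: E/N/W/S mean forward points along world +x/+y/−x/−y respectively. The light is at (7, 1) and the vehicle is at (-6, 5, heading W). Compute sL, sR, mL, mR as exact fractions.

160/257 32/61 32/61 1536/15677

left sensor world pos  = (-9, 2); dL² = 257
right sensor world pos = (-9, 8); dR² = 305
sL = 160/257 = 160/257
sR = 160/305 = 32/61
mL = 0·sL + 1·sR = 32/61
mR = 1·sL + -1·sR = 1536/15677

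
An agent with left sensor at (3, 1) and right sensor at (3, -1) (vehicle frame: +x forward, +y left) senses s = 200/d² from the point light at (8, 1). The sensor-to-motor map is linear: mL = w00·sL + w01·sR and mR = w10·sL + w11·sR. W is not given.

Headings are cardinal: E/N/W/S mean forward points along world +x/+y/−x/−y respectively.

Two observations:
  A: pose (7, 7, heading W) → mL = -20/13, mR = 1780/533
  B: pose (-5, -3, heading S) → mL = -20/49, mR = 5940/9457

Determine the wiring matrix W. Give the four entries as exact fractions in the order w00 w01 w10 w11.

obs A: pose=(7,7,W) → sL=200/41, sR=40/13, mL=-20/13, mR=1780/533
obs B: pose=(-5,-3,S) → sL=200/193, sR=40/49, mL=-20/49, mR=5940/9457
sensor matrix S = [[200/41, 40/13], [200/193, 40/49]]; det S = 4000000/5040581
solve [mL_A; mL_B] = S·[w00; w01] and [mR_A; mR_B] = S·[w10; w11]:
  w00 = 0, w01 = -1/2, w10 = 1, w11 = -1/2

0 -1/2 1 -1/2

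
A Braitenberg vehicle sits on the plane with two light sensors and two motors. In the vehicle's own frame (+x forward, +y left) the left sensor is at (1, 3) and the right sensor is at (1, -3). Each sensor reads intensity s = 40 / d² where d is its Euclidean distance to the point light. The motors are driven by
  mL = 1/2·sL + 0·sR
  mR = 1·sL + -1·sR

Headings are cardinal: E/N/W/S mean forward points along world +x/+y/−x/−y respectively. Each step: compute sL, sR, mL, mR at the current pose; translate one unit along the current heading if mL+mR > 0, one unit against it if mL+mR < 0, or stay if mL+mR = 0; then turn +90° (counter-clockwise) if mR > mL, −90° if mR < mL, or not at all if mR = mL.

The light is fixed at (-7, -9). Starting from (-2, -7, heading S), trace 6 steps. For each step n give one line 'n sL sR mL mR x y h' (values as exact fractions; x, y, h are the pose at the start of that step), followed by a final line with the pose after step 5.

n=0: pose=(-2,-7,S); sL=8/13, sR=8; mL=4/13, mR=-96/13; mL+mR=-92/13 → advance -1; mR−mL=-100/13 → turn -1·90°
n=1: pose=(-2,-6,W); sL=5/2, sR=10/13; mL=5/4, mR=45/26; mL+mR=155/52 → advance +1; mR−mL=25/52 → turn +1·90°
n=2: pose=(-3,-6,S); sL=40/53, sR=8; mL=20/53, mR=-384/53; mL+mR=-364/53 → advance -1; mR−mL=-404/53 → turn -1·90°
n=3: pose=(-3,-5,W); sL=4, sR=20/29; mL=2, mR=96/29; mL+mR=154/29 → advance +1; mR−mL=38/29 → turn +1·90°
n=4: pose=(-4,-5,S); sL=8/9, sR=40/9; mL=4/9, mR=-32/9; mL+mR=-28/9 → advance -1; mR−mL=-4 → turn -1·90°
n=5: pose=(-4,-4,W); sL=5, sR=10/17; mL=5/2, mR=75/17; mL+mR=235/34 → advance +1; mR−mL=65/34 → turn +1·90°

0 8/13 8 4/13 -96/13 -2 -7 S
1 5/2 10/13 5/4 45/26 -2 -6 W
2 40/53 8 20/53 -384/53 -3 -6 S
3 4 20/29 2 96/29 -3 -5 W
4 8/9 40/9 4/9 -32/9 -4 -5 S
5 5 10/17 5/2 75/17 -4 -4 W
final -5 -4 S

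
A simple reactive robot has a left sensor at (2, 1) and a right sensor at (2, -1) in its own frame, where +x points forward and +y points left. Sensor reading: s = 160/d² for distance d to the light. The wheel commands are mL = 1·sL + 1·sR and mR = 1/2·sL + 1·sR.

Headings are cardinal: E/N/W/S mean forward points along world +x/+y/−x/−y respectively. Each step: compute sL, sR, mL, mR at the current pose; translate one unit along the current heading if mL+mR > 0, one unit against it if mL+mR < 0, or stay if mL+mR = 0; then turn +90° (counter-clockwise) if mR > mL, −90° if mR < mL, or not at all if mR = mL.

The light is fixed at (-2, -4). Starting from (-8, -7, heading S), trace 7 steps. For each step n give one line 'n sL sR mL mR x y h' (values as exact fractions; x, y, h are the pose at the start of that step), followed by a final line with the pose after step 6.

0 16/5 80/37 992/185 696/185 -8 -7 S
1 160/89 160/73 25920/6497 20080/6497 -8 -8 W
2 40/17 4 108/17 88/17 -9 -8 N
3 160/29 160/41 11200/1189 7920/1189 -9 -7 E
4 16/5 80/37 992/185 696/185 -8 -7 S
5 160/89 160/73 25920/6497 20080/6497 -8 -8 W
6 40/17 4 108/17 88/17 -9 -8 N
final -9 -7 E

n=0: pose=(-8,-7,S); sL=16/5, sR=80/37; mL=992/185, mR=696/185; mL+mR=1688/185 → advance +1; mR−mL=-8/5 → turn -1·90°
n=1: pose=(-8,-8,W); sL=160/89, sR=160/73; mL=25920/6497, mR=20080/6497; mL+mR=46000/6497 → advance +1; mR−mL=-80/89 → turn -1·90°
n=2: pose=(-9,-8,N); sL=40/17, sR=4; mL=108/17, mR=88/17; mL+mR=196/17 → advance +1; mR−mL=-20/17 → turn -1·90°
n=3: pose=(-9,-7,E); sL=160/29, sR=160/41; mL=11200/1189, mR=7920/1189; mL+mR=19120/1189 → advance +1; mR−mL=-80/29 → turn -1·90°
n=4: pose=(-8,-7,S); sL=16/5, sR=80/37; mL=992/185, mR=696/185; mL+mR=1688/185 → advance +1; mR−mL=-8/5 → turn -1·90°
n=5: pose=(-8,-8,W); sL=160/89, sR=160/73; mL=25920/6497, mR=20080/6497; mL+mR=46000/6497 → advance +1; mR−mL=-80/89 → turn -1·90°
n=6: pose=(-9,-8,N); sL=40/17, sR=4; mL=108/17, mR=88/17; mL+mR=196/17 → advance +1; mR−mL=-20/17 → turn -1·90°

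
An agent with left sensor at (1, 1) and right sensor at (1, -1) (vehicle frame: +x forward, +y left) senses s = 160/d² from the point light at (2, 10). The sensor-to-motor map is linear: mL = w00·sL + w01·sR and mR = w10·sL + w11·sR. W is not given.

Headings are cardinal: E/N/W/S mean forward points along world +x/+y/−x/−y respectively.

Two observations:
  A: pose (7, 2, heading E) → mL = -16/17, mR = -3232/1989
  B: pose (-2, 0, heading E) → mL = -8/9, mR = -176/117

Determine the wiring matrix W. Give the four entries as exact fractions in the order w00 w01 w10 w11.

-1/2 0 -1/2 -1/2

obs A: pose=(7,2,E) → sL=32/17, sR=160/117, mL=-16/17, mR=-3232/1989
obs B: pose=(-2,0,E) → sL=16/9, sR=16/13, mL=-8/9, mR=-176/117
sensor matrix S = [[32/17, 160/117], [16/9, 16/13]]; det S = -2048/17901
solve [mL_A; mL_B] = S·[w00; w01] and [mR_A; mR_B] = S·[w10; w11]:
  w00 = -1/2, w01 = 0, w10 = -1/2, w11 = -1/2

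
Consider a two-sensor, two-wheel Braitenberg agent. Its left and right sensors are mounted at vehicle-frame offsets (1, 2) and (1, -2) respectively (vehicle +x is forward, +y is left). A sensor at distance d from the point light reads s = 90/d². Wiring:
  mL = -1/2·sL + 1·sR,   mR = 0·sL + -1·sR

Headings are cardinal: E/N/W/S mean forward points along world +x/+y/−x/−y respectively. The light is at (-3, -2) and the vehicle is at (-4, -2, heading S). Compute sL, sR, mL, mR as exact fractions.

45 9 -27/2 -9

left sensor world pos  = (-2, -3); dL² = 2
right sensor world pos = (-6, -3); dR² = 10
sL = 90/2 = 45
sR = 90/10 = 9
mL = -1/2·sL + 1·sR = -27/2
mR = 0·sL + -1·sR = -9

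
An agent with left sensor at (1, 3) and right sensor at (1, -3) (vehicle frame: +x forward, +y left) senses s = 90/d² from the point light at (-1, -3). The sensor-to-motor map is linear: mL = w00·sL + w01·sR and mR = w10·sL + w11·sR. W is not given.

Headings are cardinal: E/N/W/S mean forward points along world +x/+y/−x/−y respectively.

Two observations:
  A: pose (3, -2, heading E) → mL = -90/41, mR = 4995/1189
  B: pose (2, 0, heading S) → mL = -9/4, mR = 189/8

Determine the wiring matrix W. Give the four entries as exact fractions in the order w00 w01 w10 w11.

obs A: pose=(3,-2,E) → sL=90/41, sR=90/29, mL=-90/41, mR=4995/1189
obs B: pose=(2,0,S) → sL=9/4, sR=45/2, mL=-9/4, mR=189/8
sensor matrix S = [[90/41, 90/29], [9/4, 45/2]]; det S = 100845/2378
solve [mL_A; mL_B] = S·[w00; w01] and [mR_A; mR_B] = S·[w10; w11]:
  w00 = -1, w01 = 0, w10 = 1/2, w11 = 1

-1 0 1/2 1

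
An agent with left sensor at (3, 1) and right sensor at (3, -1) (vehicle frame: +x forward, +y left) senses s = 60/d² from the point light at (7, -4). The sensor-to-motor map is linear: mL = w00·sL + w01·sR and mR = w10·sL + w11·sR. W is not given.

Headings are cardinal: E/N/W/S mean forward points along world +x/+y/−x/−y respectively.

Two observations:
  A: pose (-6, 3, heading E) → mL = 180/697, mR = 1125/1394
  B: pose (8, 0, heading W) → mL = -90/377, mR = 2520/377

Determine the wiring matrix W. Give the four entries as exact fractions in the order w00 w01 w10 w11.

obs A: pose=(-6,3,E) → sL=15/41, sR=15/34, mL=180/697, mR=1125/1394
obs B: pose=(8,0,W) → sL=60/13, sR=60/29, mL=-90/377, mR=2520/377
sensor matrix S = [[15/41, 15/34], [60/13, 60/29]]; det S = -336150/262769
solve [mL_A; mL_B] = S·[w00; w01] and [mR_A; mR_B] = S·[w10; w11]:
  w00 = -1/2, w01 = 1, w10 = 1, w11 = 1

-1/2 1 1 1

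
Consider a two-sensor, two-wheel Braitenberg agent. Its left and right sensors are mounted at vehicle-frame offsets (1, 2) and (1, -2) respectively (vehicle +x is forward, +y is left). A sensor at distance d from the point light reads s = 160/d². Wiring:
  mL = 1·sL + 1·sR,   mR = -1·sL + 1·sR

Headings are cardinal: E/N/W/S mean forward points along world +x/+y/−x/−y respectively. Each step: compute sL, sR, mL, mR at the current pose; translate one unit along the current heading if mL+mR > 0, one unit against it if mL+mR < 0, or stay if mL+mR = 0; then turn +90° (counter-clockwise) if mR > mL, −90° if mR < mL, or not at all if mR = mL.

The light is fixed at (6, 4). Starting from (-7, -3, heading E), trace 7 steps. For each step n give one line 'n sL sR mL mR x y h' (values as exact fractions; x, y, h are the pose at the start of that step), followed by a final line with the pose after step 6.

n=0: pose=(-7,-3,E); sL=160/169, sR=32/45; mL=12608/7605, mR=-1792/7605; mL+mR=64/45 → advance +1; mR−mL=-320/169 → turn -1·90°
n=1: pose=(-6,-3,S); sL=40/41, sR=8/13; mL=848/533, mR=-192/533; mL+mR=16/13 → advance +1; mR−mL=-80/41 → turn -1·90°
n=2: pose=(-6,-4,W); sL=160/269, sR=32/41; mL=15168/11029, mR=2048/11029; mL+mR=64/41 → advance +1; mR−mL=-320/269 → turn -1·90°
n=3: pose=(-7,-4,N); sL=80/137, sR=16/17; mL=3552/2329, mR=832/2329; mL+mR=32/17 → advance +1; mR−mL=-160/137 → turn -1·90°
n=4: pose=(-7,-3,E); sL=160/169, sR=32/45; mL=12608/7605, mR=-1792/7605; mL+mR=64/45 → advance +1; mR−mL=-320/169 → turn -1·90°
n=5: pose=(-6,-3,S); sL=40/41, sR=8/13; mL=848/533, mR=-192/533; mL+mR=16/13 → advance +1; mR−mL=-80/41 → turn -1·90°
n=6: pose=(-6,-4,W); sL=160/269, sR=32/41; mL=15168/11029, mR=2048/11029; mL+mR=64/41 → advance +1; mR−mL=-320/269 → turn -1·90°

0 160/169 32/45 12608/7605 -1792/7605 -7 -3 E
1 40/41 8/13 848/533 -192/533 -6 -3 S
2 160/269 32/41 15168/11029 2048/11029 -6 -4 W
3 80/137 16/17 3552/2329 832/2329 -7 -4 N
4 160/169 32/45 12608/7605 -1792/7605 -7 -3 E
5 40/41 8/13 848/533 -192/533 -6 -3 S
6 160/269 32/41 15168/11029 2048/11029 -6 -4 W
final -7 -4 N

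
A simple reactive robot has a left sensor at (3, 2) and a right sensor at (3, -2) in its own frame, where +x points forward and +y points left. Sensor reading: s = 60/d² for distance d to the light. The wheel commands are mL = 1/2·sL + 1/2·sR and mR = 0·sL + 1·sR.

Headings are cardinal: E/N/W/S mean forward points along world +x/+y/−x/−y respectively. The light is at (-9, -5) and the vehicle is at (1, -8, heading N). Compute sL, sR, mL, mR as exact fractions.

left sensor world pos  = (-1, -5); dL² = 64
right sensor world pos = (3, -5); dR² = 144
sL = 60/64 = 15/16
sR = 60/144 = 5/12
mL = 1/2·sL + 1/2·sR = 65/96
mR = 0·sL + 1·sR = 5/12

15/16 5/12 65/96 5/12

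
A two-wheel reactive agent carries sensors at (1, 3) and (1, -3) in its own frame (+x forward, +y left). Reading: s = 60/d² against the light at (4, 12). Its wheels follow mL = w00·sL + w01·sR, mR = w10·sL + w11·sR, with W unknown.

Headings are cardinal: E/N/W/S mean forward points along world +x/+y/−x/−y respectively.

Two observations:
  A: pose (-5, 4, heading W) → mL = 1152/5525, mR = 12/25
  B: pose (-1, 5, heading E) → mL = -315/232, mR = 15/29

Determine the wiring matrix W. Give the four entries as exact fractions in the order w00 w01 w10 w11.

-1 1 0 1

obs A: pose=(-5,4,W) → sL=60/221, sR=12/25, mL=1152/5525, mR=12/25
obs B: pose=(-1,5,E) → sL=15/8, sR=15/29, mL=-315/232, mR=15/29
sensor matrix S = [[60/221, 12/25], [15/8, 15/29]]; det S = -48681/64090
solve [mL_A; mL_B] = S·[w00; w01] and [mR_A; mR_B] = S·[w10; w11]:
  w00 = -1, w01 = 1, w10 = 0, w11 = 1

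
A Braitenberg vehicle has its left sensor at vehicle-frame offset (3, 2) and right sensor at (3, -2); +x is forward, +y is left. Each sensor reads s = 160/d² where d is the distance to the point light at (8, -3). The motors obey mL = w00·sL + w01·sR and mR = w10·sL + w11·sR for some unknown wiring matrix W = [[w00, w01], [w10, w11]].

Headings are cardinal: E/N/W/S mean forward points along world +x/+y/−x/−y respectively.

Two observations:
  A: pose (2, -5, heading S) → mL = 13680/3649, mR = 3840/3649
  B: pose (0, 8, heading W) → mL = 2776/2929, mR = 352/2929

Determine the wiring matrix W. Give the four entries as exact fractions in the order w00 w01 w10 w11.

obs A: pose=(2,-5,S) → sL=160/41, sR=160/89, mL=13680/3649, mR=3840/3649
obs B: pose=(0,8,W) → sL=80/101, sR=16/29, mL=2776/2929, mR=352/2929
sensor matrix S = [[160/41, 160/89], [80/101, 16/29]]; det S = 7792640/10687921
solve [mL_A; mL_B] = S·[w00; w01] and [mR_A; mR_B] = S·[w10; w11]:
  w00 = 1/2, w01 = 1, w10 = 1/2, w11 = -1/2

1/2 1 1/2 -1/2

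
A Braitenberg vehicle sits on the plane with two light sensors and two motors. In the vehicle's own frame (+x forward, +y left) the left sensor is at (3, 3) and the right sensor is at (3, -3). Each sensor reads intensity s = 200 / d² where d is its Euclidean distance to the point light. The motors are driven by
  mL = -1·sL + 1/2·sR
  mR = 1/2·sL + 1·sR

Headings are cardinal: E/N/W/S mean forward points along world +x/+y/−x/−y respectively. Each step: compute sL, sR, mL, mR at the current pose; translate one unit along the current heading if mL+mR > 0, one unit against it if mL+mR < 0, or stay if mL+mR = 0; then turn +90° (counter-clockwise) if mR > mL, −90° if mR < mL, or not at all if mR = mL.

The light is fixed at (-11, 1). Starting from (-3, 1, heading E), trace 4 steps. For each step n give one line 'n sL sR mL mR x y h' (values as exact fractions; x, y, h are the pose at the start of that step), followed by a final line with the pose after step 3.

0 20/13 20/13 -10/13 30/13 -3 1 E
1 40/9 200/153 -580/153 60/17 -2 1 N
2 50/13 5 -35/26 90/13 -2 0 W
3 200/137 200/41 5500/5617 31500/5617 -3 0 S
final -3 -1 E

n=0: pose=(-3,1,E); sL=20/13, sR=20/13; mL=-10/13, mR=30/13; mL+mR=20/13 → advance +1; mR−mL=40/13 → turn +1·90°
n=1: pose=(-2,1,N); sL=40/9, sR=200/153; mL=-580/153, mR=60/17; mL+mR=-40/153 → advance -1; mR−mL=1120/153 → turn +1·90°
n=2: pose=(-2,0,W); sL=50/13, sR=5; mL=-35/26, mR=90/13; mL+mR=145/26 → advance +1; mR−mL=215/26 → turn +1·90°
n=3: pose=(-3,0,S); sL=200/137, sR=200/41; mL=5500/5617, mR=31500/5617; mL+mR=37000/5617 → advance +1; mR−mL=26000/5617 → turn +1·90°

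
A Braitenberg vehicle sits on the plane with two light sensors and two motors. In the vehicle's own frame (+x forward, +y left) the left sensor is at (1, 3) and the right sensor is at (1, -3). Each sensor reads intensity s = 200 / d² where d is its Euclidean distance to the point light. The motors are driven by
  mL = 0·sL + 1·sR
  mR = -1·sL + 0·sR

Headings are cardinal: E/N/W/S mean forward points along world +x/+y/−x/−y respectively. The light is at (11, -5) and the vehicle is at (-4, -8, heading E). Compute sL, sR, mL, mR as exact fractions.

left sensor world pos  = (-3, -5); dL² = 196
right sensor world pos = (-3, -11); dR² = 232
sL = 200/196 = 50/49
sR = 200/232 = 25/29
mL = 0·sL + 1·sR = 25/29
mR = -1·sL + 0·sR = -50/49

50/49 25/29 25/29 -50/49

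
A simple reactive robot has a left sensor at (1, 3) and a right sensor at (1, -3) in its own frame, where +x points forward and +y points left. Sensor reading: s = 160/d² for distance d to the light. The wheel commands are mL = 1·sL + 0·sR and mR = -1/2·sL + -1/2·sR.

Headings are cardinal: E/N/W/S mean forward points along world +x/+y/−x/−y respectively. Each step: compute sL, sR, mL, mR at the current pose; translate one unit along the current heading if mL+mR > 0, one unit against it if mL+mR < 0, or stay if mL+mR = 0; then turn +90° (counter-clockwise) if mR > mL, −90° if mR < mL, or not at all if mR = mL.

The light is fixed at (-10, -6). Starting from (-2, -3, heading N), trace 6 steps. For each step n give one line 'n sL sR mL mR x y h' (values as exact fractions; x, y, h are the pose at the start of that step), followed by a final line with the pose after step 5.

0 160/41 160/137 160/41 -14240/5617 -2 -3 N
1 16/13 80/41 16/13 -848/533 -2 -2 E
2 160/109 32/5 160/109 -2144/545 -3 -2 S
3 4 8/5 4 -14/5 -3 -1 W
4 32/9 160/117 32/9 -32/13 -4 -1 N
5 16/13 80/29 16/13 -752/377 -4 0 E
final -5 0 S

n=0: pose=(-2,-3,N); sL=160/41, sR=160/137; mL=160/41, mR=-14240/5617; mL+mR=7680/5617 → advance +1; mR−mL=-36160/5617 → turn -1·90°
n=1: pose=(-2,-2,E); sL=16/13, sR=80/41; mL=16/13, mR=-848/533; mL+mR=-192/533 → advance -1; mR−mL=-1504/533 → turn -1·90°
n=2: pose=(-3,-2,S); sL=160/109, sR=32/5; mL=160/109, mR=-2144/545; mL+mR=-1344/545 → advance -1; mR−mL=-2944/545 → turn -1·90°
n=3: pose=(-3,-1,W); sL=4, sR=8/5; mL=4, mR=-14/5; mL+mR=6/5 → advance +1; mR−mL=-34/5 → turn -1·90°
n=4: pose=(-4,-1,N); sL=32/9, sR=160/117; mL=32/9, mR=-32/13; mL+mR=128/117 → advance +1; mR−mL=-704/117 → turn -1·90°
n=5: pose=(-4,0,E); sL=16/13, sR=80/29; mL=16/13, mR=-752/377; mL+mR=-288/377 → advance -1; mR−mL=-1216/377 → turn -1·90°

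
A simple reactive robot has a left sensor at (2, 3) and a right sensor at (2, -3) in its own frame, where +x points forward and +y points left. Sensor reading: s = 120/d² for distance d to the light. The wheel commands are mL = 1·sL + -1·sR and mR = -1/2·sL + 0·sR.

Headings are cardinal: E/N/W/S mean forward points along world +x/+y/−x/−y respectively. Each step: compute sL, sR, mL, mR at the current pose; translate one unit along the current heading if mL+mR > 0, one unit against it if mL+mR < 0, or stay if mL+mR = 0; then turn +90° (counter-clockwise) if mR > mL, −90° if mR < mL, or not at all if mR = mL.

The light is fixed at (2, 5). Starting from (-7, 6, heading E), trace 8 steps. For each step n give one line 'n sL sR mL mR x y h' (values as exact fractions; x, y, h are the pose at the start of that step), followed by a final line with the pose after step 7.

n=0: pose=(-7,6,E); sL=24/13, sR=120/53; mL=-288/689, mR=-12/13; mL+mR=-924/689 → advance -1; mR−mL=-348/689 → turn -1·90°
n=1: pose=(-8,6,S); sL=12/5, sR=12/17; mL=144/85, mR=-6/5; mL+mR=42/85 → advance +1; mR−mL=-246/85 → turn -1·90°
n=2: pose=(-8,5,W); sL=40/51, sR=40/51; mL=0, mR=-20/51; mL+mR=-20/51 → advance -1; mR−mL=-20/51 → turn -1·90°
n=3: pose=(-7,5,N); sL=30/37, sR=3; mL=-81/37, mR=-15/37; mL+mR=-96/37 → advance -1; mR−mL=66/37 → turn +1·90°
n=4: pose=(-7,4,W); sL=120/137, sR=24/25; mL=-288/3425, mR=-60/137; mL+mR=-1788/3425 → advance -1; mR−mL=-1212/3425 → turn -1·90°
n=5: pose=(-6,4,N); sL=60/61, sR=60/13; mL=-2880/793, mR=-30/61; mL+mR=-3270/793 → advance -1; mR−mL=2490/793 → turn +1·90°
n=6: pose=(-6,3,W); sL=24/25, sR=120/101; mL=-576/2525, mR=-12/25; mL+mR=-1788/2525 → advance -1; mR−mL=-636/2525 → turn -1·90°
n=7: pose=(-5,3,N); sL=6/5, sR=15/2; mL=-63/10, mR=-3/5; mL+mR=-69/10 → advance -1; mR−mL=57/10 → turn +1·90°

0 24/13 120/53 -288/689 -12/13 -7 6 E
1 12/5 12/17 144/85 -6/5 -8 6 S
2 40/51 40/51 0 -20/51 -8 5 W
3 30/37 3 -81/37 -15/37 -7 5 N
4 120/137 24/25 -288/3425 -60/137 -7 4 W
5 60/61 60/13 -2880/793 -30/61 -6 4 N
6 24/25 120/101 -576/2525 -12/25 -6 3 W
7 6/5 15/2 -63/10 -3/5 -5 3 N
final -5 2 W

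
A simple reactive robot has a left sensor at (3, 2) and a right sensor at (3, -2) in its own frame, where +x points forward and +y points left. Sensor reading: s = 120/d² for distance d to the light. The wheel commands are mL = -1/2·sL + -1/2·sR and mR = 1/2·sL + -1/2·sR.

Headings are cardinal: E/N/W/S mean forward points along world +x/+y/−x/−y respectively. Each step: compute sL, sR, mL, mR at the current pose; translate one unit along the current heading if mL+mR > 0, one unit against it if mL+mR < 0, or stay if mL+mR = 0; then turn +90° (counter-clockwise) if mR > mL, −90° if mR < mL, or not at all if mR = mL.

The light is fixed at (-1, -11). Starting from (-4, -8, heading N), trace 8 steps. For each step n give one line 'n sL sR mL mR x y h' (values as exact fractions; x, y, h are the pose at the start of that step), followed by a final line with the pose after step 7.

n=0: pose=(-4,-8,N); sL=120/61, sR=120/37; mL=-5880/2257, mR=-1440/2257; mL+mR=-120/37 → advance -1; mR−mL=120/61 → turn +1·90°
n=1: pose=(-4,-9,W); sL=10/3, sR=30/13; mL=-110/39, mR=20/39; mL+mR=-30/13 → advance -1; mR−mL=10/3 → turn +1·90°
n=2: pose=(-3,-9,S); sL=120, sR=120/17; mL=-1080/17, mR=960/17; mL+mR=-120/17 → advance -1; mR−mL=120 → turn +1·90°
n=3: pose=(-3,-8,E); sL=60/13, sR=60; mL=-420/13, mR=-360/13; mL+mR=-60 → advance -1; mR−mL=60/13 → turn +1·90°
n=4: pose=(-4,-8,N); sL=120/61, sR=120/37; mL=-5880/2257, mR=-1440/2257; mL+mR=-120/37 → advance -1; mR−mL=120/61 → turn +1·90°
n=5: pose=(-4,-9,W); sL=10/3, sR=30/13; mL=-110/39, mR=20/39; mL+mR=-30/13 → advance -1; mR−mL=10/3 → turn +1·90°
n=6: pose=(-3,-9,S); sL=120, sR=120/17; mL=-1080/17, mR=960/17; mL+mR=-120/17 → advance -1; mR−mL=120 → turn +1·90°
n=7: pose=(-3,-8,E); sL=60/13, sR=60; mL=-420/13, mR=-360/13; mL+mR=-60 → advance -1; mR−mL=60/13 → turn +1·90°

0 120/61 120/37 -5880/2257 -1440/2257 -4 -8 N
1 10/3 30/13 -110/39 20/39 -4 -9 W
2 120 120/17 -1080/17 960/17 -3 -9 S
3 60/13 60 -420/13 -360/13 -3 -8 E
4 120/61 120/37 -5880/2257 -1440/2257 -4 -8 N
5 10/3 30/13 -110/39 20/39 -4 -9 W
6 120 120/17 -1080/17 960/17 -3 -9 S
7 60/13 60 -420/13 -360/13 -3 -8 E
final -4 -8 N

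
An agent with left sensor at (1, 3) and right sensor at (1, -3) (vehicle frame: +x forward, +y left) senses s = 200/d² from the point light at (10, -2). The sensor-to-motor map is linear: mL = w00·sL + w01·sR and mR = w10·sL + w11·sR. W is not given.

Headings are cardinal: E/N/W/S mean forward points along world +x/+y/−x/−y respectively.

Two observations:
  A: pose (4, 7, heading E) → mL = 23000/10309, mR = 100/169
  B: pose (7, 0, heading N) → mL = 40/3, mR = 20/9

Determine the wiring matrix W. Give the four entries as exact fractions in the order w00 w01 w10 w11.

obs A: pose=(4,7,E) → sL=200/169, sR=200/61, mL=23000/10309, mR=100/169
obs B: pose=(7,0,N) → sL=40/9, sR=200/9, mL=40/3, mR=20/9
sensor matrix S = [[200/169, 200/61], [40/9, 200/9]]; det S = 1088000/92781
solve [mL_A; mL_B] = S·[w00; w01] and [mR_A; mR_B] = S·[w10; w11]:
  w00 = 1/2, w01 = 1/2, w10 = 1/2, w11 = 0

1/2 1/2 1/2 0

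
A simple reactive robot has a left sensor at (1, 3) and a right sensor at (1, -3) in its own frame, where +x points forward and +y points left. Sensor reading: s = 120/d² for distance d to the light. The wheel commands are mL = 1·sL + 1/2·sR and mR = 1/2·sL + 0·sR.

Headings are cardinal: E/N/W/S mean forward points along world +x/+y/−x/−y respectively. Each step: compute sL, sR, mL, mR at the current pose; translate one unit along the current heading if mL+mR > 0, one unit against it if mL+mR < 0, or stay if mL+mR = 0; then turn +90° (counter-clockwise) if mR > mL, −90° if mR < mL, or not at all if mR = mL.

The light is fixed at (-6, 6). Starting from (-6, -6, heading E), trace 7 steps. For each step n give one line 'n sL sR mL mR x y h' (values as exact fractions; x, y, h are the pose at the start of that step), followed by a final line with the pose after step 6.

n=0: pose=(-6,-6,E); sL=60/41, sR=60/113; mL=8010/4633, mR=30/41; mL+mR=11400/4633 → advance +1; mR−mL=-4620/4633 → turn -1·90°
n=1: pose=(-5,-6,S); sL=24/37, sR=120/173; mL=6372/6401, mR=12/37; mL+mR=8448/6401 → advance +1; mR−mL=-4296/6401 → turn -1·90°
n=2: pose=(-5,-7,W); sL=15/32, sR=6/5; mL=171/160, mR=15/64; mL+mR=417/320 → advance +1; mR−mL=-267/320 → turn -1·90°
n=3: pose=(-6,-7,N); sL=40/51, sR=40/51; mL=20/17, mR=20/51; mL+mR=80/51 → advance +1; mR−mL=-40/51 → turn -1·90°
n=4: pose=(-6,-6,E); sL=60/41, sR=60/113; mL=8010/4633, mR=30/41; mL+mR=11400/4633 → advance +1; mR−mL=-4620/4633 → turn -1·90°
n=5: pose=(-5,-6,S); sL=24/37, sR=120/173; mL=6372/6401, mR=12/37; mL+mR=8448/6401 → advance +1; mR−mL=-4296/6401 → turn -1·90°
n=6: pose=(-5,-7,W); sL=15/32, sR=6/5; mL=171/160, mR=15/64; mL+mR=417/320 → advance +1; mR−mL=-267/320 → turn -1·90°

0 60/41 60/113 8010/4633 30/41 -6 -6 E
1 24/37 120/173 6372/6401 12/37 -5 -6 S
2 15/32 6/5 171/160 15/64 -5 -7 W
3 40/51 40/51 20/17 20/51 -6 -7 N
4 60/41 60/113 8010/4633 30/41 -6 -6 E
5 24/37 120/173 6372/6401 12/37 -5 -6 S
6 15/32 6/5 171/160 15/64 -5 -7 W
final -6 -7 N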